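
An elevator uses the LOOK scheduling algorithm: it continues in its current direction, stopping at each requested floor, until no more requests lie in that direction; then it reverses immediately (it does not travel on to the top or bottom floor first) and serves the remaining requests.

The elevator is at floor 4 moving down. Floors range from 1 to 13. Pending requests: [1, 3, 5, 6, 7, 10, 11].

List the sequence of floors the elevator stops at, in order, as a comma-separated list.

Current: 4, moving DOWN
Serve below first (descending): [3, 1]
Then reverse, serve above (ascending): [5, 6, 7, 10, 11]

Answer: 3, 1, 5, 6, 7, 10, 11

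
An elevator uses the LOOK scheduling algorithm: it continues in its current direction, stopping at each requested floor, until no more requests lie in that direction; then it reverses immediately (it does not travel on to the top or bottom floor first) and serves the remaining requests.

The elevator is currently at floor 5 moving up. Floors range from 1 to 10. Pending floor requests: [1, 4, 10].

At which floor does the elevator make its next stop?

Current floor: 5, direction: up
Requests above: [10]
Requests below: [1, 4]
Moving up and requests lie above → nearest above is min([10]) = 10

Answer: 10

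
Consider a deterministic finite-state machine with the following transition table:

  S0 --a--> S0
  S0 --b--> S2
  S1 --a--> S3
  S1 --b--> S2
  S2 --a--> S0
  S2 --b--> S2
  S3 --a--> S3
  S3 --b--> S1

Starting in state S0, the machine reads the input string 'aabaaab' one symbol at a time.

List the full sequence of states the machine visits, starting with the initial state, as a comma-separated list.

Start: S0
  read 'a': S0 --a--> S0
  read 'a': S0 --a--> S0
  read 'b': S0 --b--> S2
  read 'a': S2 --a--> S0
  read 'a': S0 --a--> S0
  read 'a': S0 --a--> S0
  read 'b': S0 --b--> S2

Answer: S0, S0, S0, S2, S0, S0, S0, S2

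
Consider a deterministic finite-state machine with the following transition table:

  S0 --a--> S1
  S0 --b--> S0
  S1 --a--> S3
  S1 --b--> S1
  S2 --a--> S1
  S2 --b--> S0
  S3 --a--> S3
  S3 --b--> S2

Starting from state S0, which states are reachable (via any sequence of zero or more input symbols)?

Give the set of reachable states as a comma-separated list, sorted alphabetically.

BFS from S0:
  visit S0: S0--a-->S1 (new), S0--b-->S0 (seen)
  visit S1: S1--a-->S3 (new), S1--b-->S1 (seen)
  visit S3: S3--a-->S3 (seen), S3--b-->S2 (new)
  visit S2: S2--a-->S1 (seen), S2--b-->S0 (seen)

Answer: S0, S1, S2, S3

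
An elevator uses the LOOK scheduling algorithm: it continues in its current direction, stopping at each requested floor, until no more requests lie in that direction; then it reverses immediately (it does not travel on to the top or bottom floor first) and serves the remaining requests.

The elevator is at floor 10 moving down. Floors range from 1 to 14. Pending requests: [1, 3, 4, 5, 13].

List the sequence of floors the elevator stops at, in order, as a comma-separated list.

Answer: 5, 4, 3, 1, 13

Derivation:
Current: 10, moving DOWN
Serve below first (descending): [5, 4, 3, 1]
Then reverse, serve above (ascending): [13]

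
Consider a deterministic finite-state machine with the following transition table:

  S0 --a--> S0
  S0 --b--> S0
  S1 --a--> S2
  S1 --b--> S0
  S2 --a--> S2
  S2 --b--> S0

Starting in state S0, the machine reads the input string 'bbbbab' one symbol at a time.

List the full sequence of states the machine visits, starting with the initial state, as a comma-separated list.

Answer: S0, S0, S0, S0, S0, S0, S0

Derivation:
Start: S0
  read 'b': S0 --b--> S0
  read 'b': S0 --b--> S0
  read 'b': S0 --b--> S0
  read 'b': S0 --b--> S0
  read 'a': S0 --a--> S0
  read 'b': S0 --b--> S0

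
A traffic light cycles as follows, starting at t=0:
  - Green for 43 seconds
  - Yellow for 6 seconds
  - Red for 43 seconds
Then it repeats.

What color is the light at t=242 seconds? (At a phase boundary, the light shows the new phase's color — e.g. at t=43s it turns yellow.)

Cycle length = 43 + 6 + 43 = 92s
t = 242, phase_t = 242 mod 92 = 58
58 >= 49 → RED

Answer: red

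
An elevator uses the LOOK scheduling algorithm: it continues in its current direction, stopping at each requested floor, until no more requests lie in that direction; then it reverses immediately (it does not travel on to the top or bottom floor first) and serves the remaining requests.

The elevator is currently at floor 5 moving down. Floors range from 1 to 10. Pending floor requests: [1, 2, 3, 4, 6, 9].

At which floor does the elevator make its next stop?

Answer: 4

Derivation:
Current floor: 5, direction: down
Requests above: [6, 9]
Requests below: [1, 2, 3, 4]
Moving down and requests lie below → nearest below is max([1, 2, 3, 4]) = 4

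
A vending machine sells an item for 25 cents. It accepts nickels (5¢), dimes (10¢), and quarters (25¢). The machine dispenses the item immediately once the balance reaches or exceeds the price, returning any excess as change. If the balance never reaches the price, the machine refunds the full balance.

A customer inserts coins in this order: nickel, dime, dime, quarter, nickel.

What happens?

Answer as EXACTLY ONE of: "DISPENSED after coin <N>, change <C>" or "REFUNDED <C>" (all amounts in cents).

Answer: DISPENSED after coin 3, change 0

Derivation:
Price: 25¢
Coin 1 (nickel, 5¢): balance = 5¢
Coin 2 (dime, 10¢): balance = 15¢
Coin 3 (dime, 10¢): balance = 25¢
  → balance >= price → DISPENSE, change = 25 - 25 = 0¢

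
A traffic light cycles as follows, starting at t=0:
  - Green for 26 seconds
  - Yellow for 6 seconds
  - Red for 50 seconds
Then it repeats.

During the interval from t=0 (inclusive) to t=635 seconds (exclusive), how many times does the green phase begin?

Cycle = 26+6+50 = 82s
green phase starts at t = k*82 + 0 for k=0,1,2,...
Need k*82+0 < 635 → k < 7.744
k ∈ {0, ..., 7} → 8 starts

Answer: 8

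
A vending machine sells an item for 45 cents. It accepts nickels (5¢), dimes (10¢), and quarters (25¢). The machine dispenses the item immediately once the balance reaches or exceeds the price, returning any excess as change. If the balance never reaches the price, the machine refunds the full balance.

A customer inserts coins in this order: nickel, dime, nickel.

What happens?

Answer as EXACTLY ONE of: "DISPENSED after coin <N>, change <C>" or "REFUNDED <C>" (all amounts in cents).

Answer: REFUNDED 20

Derivation:
Price: 45¢
Coin 1 (nickel, 5¢): balance = 5¢
Coin 2 (dime, 10¢): balance = 15¢
Coin 3 (nickel, 5¢): balance = 20¢
All coins inserted, balance 20¢ < price 45¢ → REFUND 20¢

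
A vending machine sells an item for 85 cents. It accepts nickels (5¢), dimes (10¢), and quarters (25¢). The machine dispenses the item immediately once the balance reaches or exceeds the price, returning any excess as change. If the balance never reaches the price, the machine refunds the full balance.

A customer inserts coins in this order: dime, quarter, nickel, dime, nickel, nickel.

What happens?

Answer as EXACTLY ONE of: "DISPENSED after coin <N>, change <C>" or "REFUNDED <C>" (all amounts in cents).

Price: 85¢
Coin 1 (dime, 10¢): balance = 10¢
Coin 2 (quarter, 25¢): balance = 35¢
Coin 3 (nickel, 5¢): balance = 40¢
Coin 4 (dime, 10¢): balance = 50¢
Coin 5 (nickel, 5¢): balance = 55¢
Coin 6 (nickel, 5¢): balance = 60¢
All coins inserted, balance 60¢ < price 85¢ → REFUND 60¢

Answer: REFUNDED 60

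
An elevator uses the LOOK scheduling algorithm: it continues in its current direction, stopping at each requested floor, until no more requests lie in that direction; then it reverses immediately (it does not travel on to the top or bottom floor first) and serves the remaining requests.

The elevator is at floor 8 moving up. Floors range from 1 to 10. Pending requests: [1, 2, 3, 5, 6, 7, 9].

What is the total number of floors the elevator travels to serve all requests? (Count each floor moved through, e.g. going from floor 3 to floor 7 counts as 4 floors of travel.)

Answer: 9

Derivation:
Start at floor 8 moving up, LOOK stop order: [9, 7, 6, 5, 3, 2, 1]
  8 → 9: |9-8| = 1, total = 1
  9 → 7: |7-9| = 2, total = 3
  7 → 6: |6-7| = 1, total = 4
  6 → 5: |5-6| = 1, total = 5
  5 → 3: |3-5| = 2, total = 7
  3 → 2: |2-3| = 1, total = 8
  2 → 1: |1-2| = 1, total = 9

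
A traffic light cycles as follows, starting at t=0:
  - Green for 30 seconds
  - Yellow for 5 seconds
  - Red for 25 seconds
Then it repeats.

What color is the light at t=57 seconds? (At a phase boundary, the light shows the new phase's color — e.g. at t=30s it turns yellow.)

Answer: red

Derivation:
Cycle length = 30 + 5 + 25 = 60s
t = 57, phase_t = 57 mod 60 = 57
57 >= 35 → RED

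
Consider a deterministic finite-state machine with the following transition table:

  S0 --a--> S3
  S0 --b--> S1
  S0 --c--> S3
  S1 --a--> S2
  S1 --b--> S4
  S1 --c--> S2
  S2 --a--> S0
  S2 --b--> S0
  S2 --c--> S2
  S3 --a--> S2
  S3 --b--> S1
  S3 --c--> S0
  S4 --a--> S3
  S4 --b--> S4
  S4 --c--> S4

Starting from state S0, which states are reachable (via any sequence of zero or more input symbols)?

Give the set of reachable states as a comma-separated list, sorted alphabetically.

BFS from S0:
  visit S0: S0--a-->S3 (new), S0--b-->S1 (new), S0--c-->S3 (seen)
  visit S3: S3--a-->S2 (new), S3--b-->S1 (seen), S3--c-->S0 (seen)
  visit S1: S1--a-->S2 (seen), S1--b-->S4 (new), S1--c-->S2 (seen)
  visit S2: S2--a-->S0 (seen), S2--b-->S0 (seen), S2--c-->S2 (seen)
  visit S4: S4--a-->S3 (seen), S4--b-->S4 (seen), S4--c-->S4 (seen)

Answer: S0, S1, S2, S3, S4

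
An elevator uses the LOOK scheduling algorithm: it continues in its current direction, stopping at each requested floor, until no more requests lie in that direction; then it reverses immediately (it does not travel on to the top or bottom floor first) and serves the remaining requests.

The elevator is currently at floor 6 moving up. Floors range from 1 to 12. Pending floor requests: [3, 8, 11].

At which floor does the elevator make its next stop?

Current floor: 6, direction: up
Requests above: [8, 11]
Requests below: [3]
Moving up and requests lie above → nearest above is min([8, 11]) = 8

Answer: 8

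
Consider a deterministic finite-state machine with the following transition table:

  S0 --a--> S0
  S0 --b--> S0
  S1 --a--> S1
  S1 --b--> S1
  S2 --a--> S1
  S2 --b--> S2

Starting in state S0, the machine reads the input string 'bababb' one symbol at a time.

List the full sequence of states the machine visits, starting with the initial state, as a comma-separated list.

Answer: S0, S0, S0, S0, S0, S0, S0

Derivation:
Start: S0
  read 'b': S0 --b--> S0
  read 'a': S0 --a--> S0
  read 'b': S0 --b--> S0
  read 'a': S0 --a--> S0
  read 'b': S0 --b--> S0
  read 'b': S0 --b--> S0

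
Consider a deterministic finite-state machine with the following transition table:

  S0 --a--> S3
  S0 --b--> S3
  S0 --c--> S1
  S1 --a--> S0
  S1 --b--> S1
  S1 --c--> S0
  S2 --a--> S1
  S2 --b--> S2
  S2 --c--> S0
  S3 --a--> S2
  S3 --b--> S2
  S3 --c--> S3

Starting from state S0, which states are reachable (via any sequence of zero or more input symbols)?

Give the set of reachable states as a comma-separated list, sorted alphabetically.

Answer: S0, S1, S2, S3

Derivation:
BFS from S0:
  visit S0: S0--a-->S3 (new), S0--b-->S3 (seen), S0--c-->S1 (new)
  visit S3: S3--a-->S2 (new), S3--b-->S2 (seen), S3--c-->S3 (seen)
  visit S1: S1--a-->S0 (seen), S1--b-->S1 (seen), S1--c-->S0 (seen)
  visit S2: S2--a-->S1 (seen), S2--b-->S2 (seen), S2--c-->S0 (seen)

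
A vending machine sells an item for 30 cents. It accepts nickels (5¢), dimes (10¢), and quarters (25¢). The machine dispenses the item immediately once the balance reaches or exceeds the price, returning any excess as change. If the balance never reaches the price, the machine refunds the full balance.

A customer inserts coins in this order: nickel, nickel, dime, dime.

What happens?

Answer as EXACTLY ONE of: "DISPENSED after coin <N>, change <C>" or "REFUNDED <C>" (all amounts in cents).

Price: 30¢
Coin 1 (nickel, 5¢): balance = 5¢
Coin 2 (nickel, 5¢): balance = 10¢
Coin 3 (dime, 10¢): balance = 20¢
Coin 4 (dime, 10¢): balance = 30¢
  → balance >= price → DISPENSE, change = 30 - 30 = 0¢

Answer: DISPENSED after coin 4, change 0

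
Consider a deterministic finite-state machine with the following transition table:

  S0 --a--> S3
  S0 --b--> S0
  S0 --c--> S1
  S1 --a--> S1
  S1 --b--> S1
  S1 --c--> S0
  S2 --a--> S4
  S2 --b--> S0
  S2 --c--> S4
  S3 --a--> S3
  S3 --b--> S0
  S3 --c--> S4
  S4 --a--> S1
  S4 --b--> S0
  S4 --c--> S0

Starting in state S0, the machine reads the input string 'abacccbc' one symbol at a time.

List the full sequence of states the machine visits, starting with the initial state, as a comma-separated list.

Start: S0
  read 'a': S0 --a--> S3
  read 'b': S3 --b--> S0
  read 'a': S0 --a--> S3
  read 'c': S3 --c--> S4
  read 'c': S4 --c--> S0
  read 'c': S0 --c--> S1
  read 'b': S1 --b--> S1
  read 'c': S1 --c--> S0

Answer: S0, S3, S0, S3, S4, S0, S1, S1, S0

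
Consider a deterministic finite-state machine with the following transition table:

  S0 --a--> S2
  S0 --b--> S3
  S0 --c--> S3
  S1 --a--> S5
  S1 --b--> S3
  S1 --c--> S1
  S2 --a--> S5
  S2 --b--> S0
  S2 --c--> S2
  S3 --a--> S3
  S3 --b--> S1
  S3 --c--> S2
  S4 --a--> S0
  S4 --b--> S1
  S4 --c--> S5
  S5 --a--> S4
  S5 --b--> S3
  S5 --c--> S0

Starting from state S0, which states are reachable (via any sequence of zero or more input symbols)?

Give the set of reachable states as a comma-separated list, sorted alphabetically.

BFS from S0:
  visit S0: S0--a-->S2 (new), S0--b-->S3 (new), S0--c-->S3 (seen)
  visit S2: S2--a-->S5 (new), S2--b-->S0 (seen), S2--c-->S2 (seen)
  visit S3: S3--a-->S3 (seen), S3--b-->S1 (new), S3--c-->S2 (seen)
  visit S5: S5--a-->S4 (new), S5--b-->S3 (seen), S5--c-->S0 (seen)
  visit S1: S1--a-->S5 (seen), S1--b-->S3 (seen), S1--c-->S1 (seen)
  visit S4: S4--a-->S0 (seen), S4--b-->S1 (seen), S4--c-->S5 (seen)

Answer: S0, S1, S2, S3, S4, S5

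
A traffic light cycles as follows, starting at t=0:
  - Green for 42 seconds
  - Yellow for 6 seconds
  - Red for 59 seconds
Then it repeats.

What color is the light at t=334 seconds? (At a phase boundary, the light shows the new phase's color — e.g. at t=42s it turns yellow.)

Cycle length = 42 + 6 + 59 = 107s
t = 334, phase_t = 334 mod 107 = 13
13 < 42 (green end) → GREEN

Answer: green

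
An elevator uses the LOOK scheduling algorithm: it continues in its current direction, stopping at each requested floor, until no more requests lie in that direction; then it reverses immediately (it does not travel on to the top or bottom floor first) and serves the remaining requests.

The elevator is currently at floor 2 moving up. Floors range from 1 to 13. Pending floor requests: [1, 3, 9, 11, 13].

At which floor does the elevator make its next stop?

Current floor: 2, direction: up
Requests above: [3, 9, 11, 13]
Requests below: [1]
Moving up and requests lie above → nearest above is min([3, 9, 11, 13]) = 3

Answer: 3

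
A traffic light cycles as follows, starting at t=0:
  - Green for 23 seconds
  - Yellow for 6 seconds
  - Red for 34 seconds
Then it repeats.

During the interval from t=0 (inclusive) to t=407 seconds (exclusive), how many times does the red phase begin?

Answer: 6

Derivation:
Cycle = 23+6+34 = 63s
red phase starts at t = k*63 + 29 for k=0,1,2,...
Need k*63+29 < 407 → k < 6.000
k ∈ {0, ..., 5} → 6 starts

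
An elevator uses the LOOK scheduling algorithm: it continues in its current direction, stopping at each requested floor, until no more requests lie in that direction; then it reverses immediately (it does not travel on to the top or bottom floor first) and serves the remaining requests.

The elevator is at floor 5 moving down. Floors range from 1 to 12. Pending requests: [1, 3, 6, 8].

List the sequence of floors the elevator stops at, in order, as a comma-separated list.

Answer: 3, 1, 6, 8

Derivation:
Current: 5, moving DOWN
Serve below first (descending): [3, 1]
Then reverse, serve above (ascending): [6, 8]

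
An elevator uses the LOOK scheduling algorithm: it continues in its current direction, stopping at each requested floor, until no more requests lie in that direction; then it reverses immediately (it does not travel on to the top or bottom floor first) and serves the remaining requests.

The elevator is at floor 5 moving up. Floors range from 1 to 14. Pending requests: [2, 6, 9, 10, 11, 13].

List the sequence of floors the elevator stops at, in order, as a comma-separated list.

Answer: 6, 9, 10, 11, 13, 2

Derivation:
Current: 5, moving UP
Serve above first (ascending): [6, 9, 10, 11, 13]
Then reverse, serve below (descending): [2]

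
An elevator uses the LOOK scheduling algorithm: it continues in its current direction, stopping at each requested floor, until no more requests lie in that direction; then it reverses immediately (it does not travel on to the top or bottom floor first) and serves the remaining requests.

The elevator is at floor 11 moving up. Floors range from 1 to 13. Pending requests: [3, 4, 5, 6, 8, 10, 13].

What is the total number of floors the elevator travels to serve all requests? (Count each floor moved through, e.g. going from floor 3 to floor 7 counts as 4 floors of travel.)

Start at floor 11 moving up, LOOK stop order: [13, 10, 8, 6, 5, 4, 3]
  11 → 13: |13-11| = 2, total = 2
  13 → 10: |10-13| = 3, total = 5
  10 → 8: |8-10| = 2, total = 7
  8 → 6: |6-8| = 2, total = 9
  6 → 5: |5-6| = 1, total = 10
  5 → 4: |4-5| = 1, total = 11
  4 → 3: |3-4| = 1, total = 12

Answer: 12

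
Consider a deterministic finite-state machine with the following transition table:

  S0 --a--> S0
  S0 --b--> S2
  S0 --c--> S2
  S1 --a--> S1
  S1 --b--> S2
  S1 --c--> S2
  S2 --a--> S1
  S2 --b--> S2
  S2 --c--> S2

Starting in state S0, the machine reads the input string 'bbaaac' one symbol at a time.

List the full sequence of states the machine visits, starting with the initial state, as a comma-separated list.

Answer: S0, S2, S2, S1, S1, S1, S2

Derivation:
Start: S0
  read 'b': S0 --b--> S2
  read 'b': S2 --b--> S2
  read 'a': S2 --a--> S1
  read 'a': S1 --a--> S1
  read 'a': S1 --a--> S1
  read 'c': S1 --c--> S2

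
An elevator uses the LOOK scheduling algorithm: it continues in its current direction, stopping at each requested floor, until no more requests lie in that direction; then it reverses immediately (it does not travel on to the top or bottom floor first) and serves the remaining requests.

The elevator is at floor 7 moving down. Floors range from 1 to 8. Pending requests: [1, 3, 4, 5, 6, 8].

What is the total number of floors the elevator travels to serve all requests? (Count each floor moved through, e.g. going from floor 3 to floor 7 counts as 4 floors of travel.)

Start at floor 7 moving down, LOOK stop order: [6, 5, 4, 3, 1, 8]
  7 → 6: |6-7| = 1, total = 1
  6 → 5: |5-6| = 1, total = 2
  5 → 4: |4-5| = 1, total = 3
  4 → 3: |3-4| = 1, total = 4
  3 → 1: |1-3| = 2, total = 6
  1 → 8: |8-1| = 7, total = 13

Answer: 13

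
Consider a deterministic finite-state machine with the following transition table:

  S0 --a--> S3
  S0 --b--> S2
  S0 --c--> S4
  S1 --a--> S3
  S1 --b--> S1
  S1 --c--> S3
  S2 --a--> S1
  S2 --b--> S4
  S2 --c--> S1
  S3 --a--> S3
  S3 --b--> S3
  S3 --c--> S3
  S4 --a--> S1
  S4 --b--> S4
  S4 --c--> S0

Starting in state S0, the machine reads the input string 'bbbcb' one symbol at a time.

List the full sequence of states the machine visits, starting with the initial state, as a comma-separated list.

Start: S0
  read 'b': S0 --b--> S2
  read 'b': S2 --b--> S4
  read 'b': S4 --b--> S4
  read 'c': S4 --c--> S0
  read 'b': S0 --b--> S2

Answer: S0, S2, S4, S4, S0, S2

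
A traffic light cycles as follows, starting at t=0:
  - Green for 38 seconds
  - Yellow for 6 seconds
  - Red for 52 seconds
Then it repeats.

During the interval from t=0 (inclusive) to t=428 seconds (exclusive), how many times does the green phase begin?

Cycle = 38+6+52 = 96s
green phase starts at t = k*96 + 0 for k=0,1,2,...
Need k*96+0 < 428 → k < 4.458
k ∈ {0, ..., 4} → 5 starts

Answer: 5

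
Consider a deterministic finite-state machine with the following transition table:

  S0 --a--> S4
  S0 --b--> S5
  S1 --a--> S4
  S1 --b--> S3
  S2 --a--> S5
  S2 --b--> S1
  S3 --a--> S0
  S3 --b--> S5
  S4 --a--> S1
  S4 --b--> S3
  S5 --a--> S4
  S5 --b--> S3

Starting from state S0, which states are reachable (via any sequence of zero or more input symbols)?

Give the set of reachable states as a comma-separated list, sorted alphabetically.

Answer: S0, S1, S3, S4, S5

Derivation:
BFS from S0:
  visit S0: S0--a-->S4 (new), S0--b-->S5 (new)
  visit S4: S4--a-->S1 (new), S4--b-->S3 (new)
  visit S5: S5--a-->S4 (seen), S5--b-->S3 (seen)
  visit S1: S1--a-->S4 (seen), S1--b-->S3 (seen)
  visit S3: S3--a-->S0 (seen), S3--b-->S5 (seen)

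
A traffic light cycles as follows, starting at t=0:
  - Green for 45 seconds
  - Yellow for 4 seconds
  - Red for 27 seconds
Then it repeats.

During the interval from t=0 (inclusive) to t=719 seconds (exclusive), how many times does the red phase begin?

Answer: 9

Derivation:
Cycle = 45+4+27 = 76s
red phase starts at t = k*76 + 49 for k=0,1,2,...
Need k*76+49 < 719 → k < 8.816
k ∈ {0, ..., 8} → 9 starts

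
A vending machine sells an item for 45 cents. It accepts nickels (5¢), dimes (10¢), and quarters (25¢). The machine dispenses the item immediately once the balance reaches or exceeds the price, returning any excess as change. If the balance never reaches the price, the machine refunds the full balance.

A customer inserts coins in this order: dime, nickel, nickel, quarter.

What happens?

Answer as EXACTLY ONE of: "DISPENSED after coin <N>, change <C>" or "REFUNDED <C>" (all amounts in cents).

Answer: DISPENSED after coin 4, change 0

Derivation:
Price: 45¢
Coin 1 (dime, 10¢): balance = 10¢
Coin 2 (nickel, 5¢): balance = 15¢
Coin 3 (nickel, 5¢): balance = 20¢
Coin 4 (quarter, 25¢): balance = 45¢
  → balance >= price → DISPENSE, change = 45 - 45 = 0¢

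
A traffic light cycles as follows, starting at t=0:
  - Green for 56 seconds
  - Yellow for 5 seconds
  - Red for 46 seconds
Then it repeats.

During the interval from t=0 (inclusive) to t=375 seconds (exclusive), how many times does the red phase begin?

Cycle = 56+5+46 = 107s
red phase starts at t = k*107 + 61 for k=0,1,2,...
Need k*107+61 < 375 → k < 2.935
k ∈ {0, ..., 2} → 3 starts

Answer: 3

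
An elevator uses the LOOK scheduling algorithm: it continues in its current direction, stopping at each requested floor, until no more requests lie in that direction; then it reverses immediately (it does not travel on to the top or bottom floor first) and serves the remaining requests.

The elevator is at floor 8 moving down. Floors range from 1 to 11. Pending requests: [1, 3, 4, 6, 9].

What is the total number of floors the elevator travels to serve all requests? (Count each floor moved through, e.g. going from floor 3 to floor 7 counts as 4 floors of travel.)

Start at floor 8 moving down, LOOK stop order: [6, 4, 3, 1, 9]
  8 → 6: |6-8| = 2, total = 2
  6 → 4: |4-6| = 2, total = 4
  4 → 3: |3-4| = 1, total = 5
  3 → 1: |1-3| = 2, total = 7
  1 → 9: |9-1| = 8, total = 15

Answer: 15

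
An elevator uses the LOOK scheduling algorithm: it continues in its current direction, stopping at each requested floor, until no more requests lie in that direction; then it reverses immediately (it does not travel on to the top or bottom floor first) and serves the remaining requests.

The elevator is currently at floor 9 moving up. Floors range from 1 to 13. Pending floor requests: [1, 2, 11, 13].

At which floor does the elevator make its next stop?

Answer: 11

Derivation:
Current floor: 9, direction: up
Requests above: [11, 13]
Requests below: [1, 2]
Moving up and requests lie above → nearest above is min([11, 13]) = 11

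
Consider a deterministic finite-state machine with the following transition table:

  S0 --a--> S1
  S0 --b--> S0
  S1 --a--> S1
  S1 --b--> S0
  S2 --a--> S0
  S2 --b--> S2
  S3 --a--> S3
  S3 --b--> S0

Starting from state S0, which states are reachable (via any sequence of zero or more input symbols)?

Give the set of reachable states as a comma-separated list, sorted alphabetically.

BFS from S0:
  visit S0: S0--a-->S1 (new), S0--b-->S0 (seen)
  visit S1: S1--a-->S1 (seen), S1--b-->S0 (seen)

Answer: S0, S1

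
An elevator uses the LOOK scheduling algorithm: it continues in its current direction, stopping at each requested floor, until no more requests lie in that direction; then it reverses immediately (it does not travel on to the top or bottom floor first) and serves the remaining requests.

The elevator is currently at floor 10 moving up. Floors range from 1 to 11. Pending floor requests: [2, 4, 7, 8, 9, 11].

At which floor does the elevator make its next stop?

Answer: 11

Derivation:
Current floor: 10, direction: up
Requests above: [11]
Requests below: [2, 4, 7, 8, 9]
Moving up and requests lie above → nearest above is min([11]) = 11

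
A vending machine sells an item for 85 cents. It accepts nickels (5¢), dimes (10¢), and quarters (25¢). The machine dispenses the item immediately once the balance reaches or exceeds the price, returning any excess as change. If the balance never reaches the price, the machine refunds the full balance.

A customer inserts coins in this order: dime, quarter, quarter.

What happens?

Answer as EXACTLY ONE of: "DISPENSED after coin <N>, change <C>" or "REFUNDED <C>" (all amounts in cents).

Price: 85¢
Coin 1 (dime, 10¢): balance = 10¢
Coin 2 (quarter, 25¢): balance = 35¢
Coin 3 (quarter, 25¢): balance = 60¢
All coins inserted, balance 60¢ < price 85¢ → REFUND 60¢

Answer: REFUNDED 60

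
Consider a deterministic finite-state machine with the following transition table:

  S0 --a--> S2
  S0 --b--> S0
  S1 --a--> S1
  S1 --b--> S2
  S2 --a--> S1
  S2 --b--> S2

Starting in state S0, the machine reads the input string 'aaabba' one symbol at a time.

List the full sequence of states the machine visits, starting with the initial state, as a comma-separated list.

Answer: S0, S2, S1, S1, S2, S2, S1

Derivation:
Start: S0
  read 'a': S0 --a--> S2
  read 'a': S2 --a--> S1
  read 'a': S1 --a--> S1
  read 'b': S1 --b--> S2
  read 'b': S2 --b--> S2
  read 'a': S2 --a--> S1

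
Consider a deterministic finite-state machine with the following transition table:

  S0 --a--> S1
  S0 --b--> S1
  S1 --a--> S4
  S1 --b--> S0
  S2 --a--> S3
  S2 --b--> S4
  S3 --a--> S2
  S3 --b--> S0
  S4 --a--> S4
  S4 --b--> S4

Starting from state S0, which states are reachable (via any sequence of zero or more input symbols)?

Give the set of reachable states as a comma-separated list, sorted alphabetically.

BFS from S0:
  visit S0: S0--a-->S1 (new), S0--b-->S1 (seen)
  visit S1: S1--a-->S4 (new), S1--b-->S0 (seen)
  visit S4: S4--a-->S4 (seen), S4--b-->S4 (seen)

Answer: S0, S1, S4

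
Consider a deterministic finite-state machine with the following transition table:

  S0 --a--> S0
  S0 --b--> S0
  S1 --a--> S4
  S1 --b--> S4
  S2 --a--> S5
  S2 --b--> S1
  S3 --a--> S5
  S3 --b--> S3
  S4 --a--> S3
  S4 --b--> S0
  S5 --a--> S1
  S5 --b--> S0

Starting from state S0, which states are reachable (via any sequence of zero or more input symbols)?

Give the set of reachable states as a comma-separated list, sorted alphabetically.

Answer: S0

Derivation:
BFS from S0:
  visit S0: S0--a-->S0 (seen), S0--b-->S0 (seen)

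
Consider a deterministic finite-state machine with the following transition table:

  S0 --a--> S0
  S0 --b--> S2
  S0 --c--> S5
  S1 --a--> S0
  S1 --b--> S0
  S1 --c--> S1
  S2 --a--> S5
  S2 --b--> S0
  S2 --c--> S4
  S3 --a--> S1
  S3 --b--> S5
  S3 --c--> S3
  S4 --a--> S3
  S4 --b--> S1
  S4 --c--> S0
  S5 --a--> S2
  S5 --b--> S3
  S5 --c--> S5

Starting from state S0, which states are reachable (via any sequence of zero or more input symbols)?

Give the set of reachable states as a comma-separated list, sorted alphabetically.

Answer: S0, S1, S2, S3, S4, S5

Derivation:
BFS from S0:
  visit S0: S0--a-->S0 (seen), S0--b-->S2 (new), S0--c-->S5 (new)
  visit S2: S2--a-->S5 (seen), S2--b-->S0 (seen), S2--c-->S4 (new)
  visit S5: S5--a-->S2 (seen), S5--b-->S3 (new), S5--c-->S5 (seen)
  visit S4: S4--a-->S3 (seen), S4--b-->S1 (new), S4--c-->S0 (seen)
  visit S3: S3--a-->S1 (seen), S3--b-->S5 (seen), S3--c-->S3 (seen)
  visit S1: S1--a-->S0 (seen), S1--b-->S0 (seen), S1--c-->S1 (seen)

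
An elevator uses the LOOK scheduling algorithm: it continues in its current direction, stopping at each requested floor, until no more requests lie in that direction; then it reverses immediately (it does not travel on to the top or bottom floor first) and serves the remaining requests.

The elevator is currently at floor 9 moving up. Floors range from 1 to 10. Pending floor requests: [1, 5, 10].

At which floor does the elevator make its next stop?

Current floor: 9, direction: up
Requests above: [10]
Requests below: [1, 5]
Moving up and requests lie above → nearest above is min([10]) = 10

Answer: 10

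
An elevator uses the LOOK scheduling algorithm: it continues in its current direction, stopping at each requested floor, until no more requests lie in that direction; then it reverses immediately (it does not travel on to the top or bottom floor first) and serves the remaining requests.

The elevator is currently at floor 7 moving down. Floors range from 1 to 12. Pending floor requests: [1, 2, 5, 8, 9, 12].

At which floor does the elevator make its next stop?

Answer: 5

Derivation:
Current floor: 7, direction: down
Requests above: [8, 9, 12]
Requests below: [1, 2, 5]
Moving down and requests lie below → nearest below is max([1, 2, 5]) = 5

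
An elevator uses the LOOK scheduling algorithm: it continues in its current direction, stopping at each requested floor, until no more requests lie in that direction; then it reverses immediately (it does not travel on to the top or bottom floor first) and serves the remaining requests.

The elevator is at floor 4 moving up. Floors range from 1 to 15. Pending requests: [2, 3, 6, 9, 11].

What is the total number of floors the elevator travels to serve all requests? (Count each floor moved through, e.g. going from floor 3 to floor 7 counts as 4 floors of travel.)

Start at floor 4 moving up, LOOK stop order: [6, 9, 11, 3, 2]
  4 → 6: |6-4| = 2, total = 2
  6 → 9: |9-6| = 3, total = 5
  9 → 11: |11-9| = 2, total = 7
  11 → 3: |3-11| = 8, total = 15
  3 → 2: |2-3| = 1, total = 16

Answer: 16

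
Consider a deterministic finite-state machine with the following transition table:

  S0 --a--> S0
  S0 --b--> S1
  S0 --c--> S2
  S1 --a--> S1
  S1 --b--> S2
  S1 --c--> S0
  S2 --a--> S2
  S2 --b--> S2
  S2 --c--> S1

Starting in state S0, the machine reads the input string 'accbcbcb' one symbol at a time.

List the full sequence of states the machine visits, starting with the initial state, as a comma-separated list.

Answer: S0, S0, S2, S1, S2, S1, S2, S1, S2

Derivation:
Start: S0
  read 'a': S0 --a--> S0
  read 'c': S0 --c--> S2
  read 'c': S2 --c--> S1
  read 'b': S1 --b--> S2
  read 'c': S2 --c--> S1
  read 'b': S1 --b--> S2
  read 'c': S2 --c--> S1
  read 'b': S1 --b--> S2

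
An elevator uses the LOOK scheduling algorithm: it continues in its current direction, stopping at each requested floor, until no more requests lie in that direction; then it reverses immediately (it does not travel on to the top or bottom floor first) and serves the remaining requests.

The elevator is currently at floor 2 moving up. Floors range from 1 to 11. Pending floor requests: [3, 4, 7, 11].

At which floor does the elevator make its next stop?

Current floor: 2, direction: up
Requests above: [3, 4, 7, 11]
Requests below: []
Moving up and requests lie above → nearest above is min([3, 4, 7, 11]) = 3

Answer: 3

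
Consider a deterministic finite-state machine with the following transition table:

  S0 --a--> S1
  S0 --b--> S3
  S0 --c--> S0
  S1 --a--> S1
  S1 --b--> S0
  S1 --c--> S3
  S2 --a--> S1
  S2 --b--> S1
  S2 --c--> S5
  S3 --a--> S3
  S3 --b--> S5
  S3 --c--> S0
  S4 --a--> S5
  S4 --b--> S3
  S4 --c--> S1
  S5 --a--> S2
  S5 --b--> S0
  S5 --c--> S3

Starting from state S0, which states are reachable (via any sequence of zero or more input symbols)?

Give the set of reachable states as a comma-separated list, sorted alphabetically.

Answer: S0, S1, S2, S3, S5

Derivation:
BFS from S0:
  visit S0: S0--a-->S1 (new), S0--b-->S3 (new), S0--c-->S0 (seen)
  visit S1: S1--a-->S1 (seen), S1--b-->S0 (seen), S1--c-->S3 (seen)
  visit S3: S3--a-->S3 (seen), S3--b-->S5 (new), S3--c-->S0 (seen)
  visit S5: S5--a-->S2 (new), S5--b-->S0 (seen), S5--c-->S3 (seen)
  visit S2: S2--a-->S1 (seen), S2--b-->S1 (seen), S2--c-->S5 (seen)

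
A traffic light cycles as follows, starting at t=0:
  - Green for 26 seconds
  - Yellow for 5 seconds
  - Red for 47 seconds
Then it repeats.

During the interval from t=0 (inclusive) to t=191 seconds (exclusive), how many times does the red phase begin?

Cycle = 26+5+47 = 78s
red phase starts at t = k*78 + 31 for k=0,1,2,...
Need k*78+31 < 191 → k < 2.051
k ∈ {0, ..., 2} → 3 starts

Answer: 3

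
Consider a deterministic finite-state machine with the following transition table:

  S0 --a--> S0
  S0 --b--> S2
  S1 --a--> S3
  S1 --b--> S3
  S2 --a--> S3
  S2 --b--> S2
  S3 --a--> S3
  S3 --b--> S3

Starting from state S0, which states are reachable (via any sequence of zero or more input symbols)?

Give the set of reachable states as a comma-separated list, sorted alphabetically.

Answer: S0, S2, S3

Derivation:
BFS from S0:
  visit S0: S0--a-->S0 (seen), S0--b-->S2 (new)
  visit S2: S2--a-->S3 (new), S2--b-->S2 (seen)
  visit S3: S3--a-->S3 (seen), S3--b-->S3 (seen)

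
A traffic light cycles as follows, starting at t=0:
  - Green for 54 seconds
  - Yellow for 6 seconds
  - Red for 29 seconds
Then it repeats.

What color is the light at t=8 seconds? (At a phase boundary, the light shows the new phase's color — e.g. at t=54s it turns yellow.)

Answer: green

Derivation:
Cycle length = 54 + 6 + 29 = 89s
t = 8, phase_t = 8 mod 89 = 8
8 < 54 (green end) → GREEN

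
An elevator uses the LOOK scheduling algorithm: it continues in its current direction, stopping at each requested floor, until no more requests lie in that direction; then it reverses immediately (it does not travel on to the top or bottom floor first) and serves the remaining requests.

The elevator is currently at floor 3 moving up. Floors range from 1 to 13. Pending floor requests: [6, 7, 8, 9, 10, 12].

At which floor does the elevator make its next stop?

Answer: 6

Derivation:
Current floor: 3, direction: up
Requests above: [6, 7, 8, 9, 10, 12]
Requests below: []
Moving up and requests lie above → nearest above is min([6, 7, 8, 9, 10, 12]) = 6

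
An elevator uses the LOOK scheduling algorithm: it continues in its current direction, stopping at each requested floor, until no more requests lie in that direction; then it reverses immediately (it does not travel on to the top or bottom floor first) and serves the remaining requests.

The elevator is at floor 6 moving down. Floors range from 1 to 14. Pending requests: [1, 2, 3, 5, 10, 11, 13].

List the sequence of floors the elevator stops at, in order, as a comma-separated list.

Answer: 5, 3, 2, 1, 10, 11, 13

Derivation:
Current: 6, moving DOWN
Serve below first (descending): [5, 3, 2, 1]
Then reverse, serve above (ascending): [10, 11, 13]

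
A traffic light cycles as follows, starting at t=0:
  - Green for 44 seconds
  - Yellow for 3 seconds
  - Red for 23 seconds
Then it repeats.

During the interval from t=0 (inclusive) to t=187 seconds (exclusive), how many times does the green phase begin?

Cycle = 44+3+23 = 70s
green phase starts at t = k*70 + 0 for k=0,1,2,...
Need k*70+0 < 187 → k < 2.671
k ∈ {0, ..., 2} → 3 starts

Answer: 3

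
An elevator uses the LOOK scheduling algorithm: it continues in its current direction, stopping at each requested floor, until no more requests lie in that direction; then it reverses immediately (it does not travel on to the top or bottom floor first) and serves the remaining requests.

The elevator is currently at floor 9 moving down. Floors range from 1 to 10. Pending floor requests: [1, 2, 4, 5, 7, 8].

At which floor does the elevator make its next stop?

Current floor: 9, direction: down
Requests above: []
Requests below: [1, 2, 4, 5, 7, 8]
Moving down and requests lie below → nearest below is max([1, 2, 4, 5, 7, 8]) = 8

Answer: 8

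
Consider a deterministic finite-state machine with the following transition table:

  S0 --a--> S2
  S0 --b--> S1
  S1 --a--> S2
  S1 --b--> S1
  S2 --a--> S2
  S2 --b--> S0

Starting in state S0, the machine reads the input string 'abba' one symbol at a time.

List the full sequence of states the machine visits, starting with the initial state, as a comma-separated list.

Start: S0
  read 'a': S0 --a--> S2
  read 'b': S2 --b--> S0
  read 'b': S0 --b--> S1
  read 'a': S1 --a--> S2

Answer: S0, S2, S0, S1, S2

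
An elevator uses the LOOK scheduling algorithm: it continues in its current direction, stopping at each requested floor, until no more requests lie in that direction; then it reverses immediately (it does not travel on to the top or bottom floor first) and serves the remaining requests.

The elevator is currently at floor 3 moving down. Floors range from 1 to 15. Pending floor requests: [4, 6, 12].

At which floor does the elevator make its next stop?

Answer: 4

Derivation:
Current floor: 3, direction: down
Requests above: [4, 6, 12]
Requests below: []
Moving down but no requests below → reverse; nearest above is min([4, 6, 12]) = 4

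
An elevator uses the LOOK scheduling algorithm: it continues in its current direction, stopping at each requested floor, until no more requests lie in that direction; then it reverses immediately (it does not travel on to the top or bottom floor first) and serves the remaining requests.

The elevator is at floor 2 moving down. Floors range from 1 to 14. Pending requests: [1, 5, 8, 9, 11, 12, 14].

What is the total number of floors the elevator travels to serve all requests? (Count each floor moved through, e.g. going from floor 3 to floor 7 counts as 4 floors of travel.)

Answer: 14

Derivation:
Start at floor 2 moving down, LOOK stop order: [1, 5, 8, 9, 11, 12, 14]
  2 → 1: |1-2| = 1, total = 1
  1 → 5: |5-1| = 4, total = 5
  5 → 8: |8-5| = 3, total = 8
  8 → 9: |9-8| = 1, total = 9
  9 → 11: |11-9| = 2, total = 11
  11 → 12: |12-11| = 1, total = 12
  12 → 14: |14-12| = 2, total = 14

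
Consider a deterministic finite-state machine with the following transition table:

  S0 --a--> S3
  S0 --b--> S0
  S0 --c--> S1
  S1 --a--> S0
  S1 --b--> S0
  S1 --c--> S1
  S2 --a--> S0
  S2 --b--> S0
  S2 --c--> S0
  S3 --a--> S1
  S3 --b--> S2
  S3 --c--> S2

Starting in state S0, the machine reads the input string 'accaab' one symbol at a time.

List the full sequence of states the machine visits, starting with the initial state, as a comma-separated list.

Answer: S0, S3, S2, S0, S3, S1, S0

Derivation:
Start: S0
  read 'a': S0 --a--> S3
  read 'c': S3 --c--> S2
  read 'c': S2 --c--> S0
  read 'a': S0 --a--> S3
  read 'a': S3 --a--> S1
  read 'b': S1 --b--> S0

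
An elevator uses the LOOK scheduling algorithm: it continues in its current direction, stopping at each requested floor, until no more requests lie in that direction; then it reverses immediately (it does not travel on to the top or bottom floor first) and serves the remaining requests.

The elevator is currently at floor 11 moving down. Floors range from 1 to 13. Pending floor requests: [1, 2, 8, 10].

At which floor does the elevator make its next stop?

Current floor: 11, direction: down
Requests above: []
Requests below: [1, 2, 8, 10]
Moving down and requests lie below → nearest below is max([1, 2, 8, 10]) = 10

Answer: 10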